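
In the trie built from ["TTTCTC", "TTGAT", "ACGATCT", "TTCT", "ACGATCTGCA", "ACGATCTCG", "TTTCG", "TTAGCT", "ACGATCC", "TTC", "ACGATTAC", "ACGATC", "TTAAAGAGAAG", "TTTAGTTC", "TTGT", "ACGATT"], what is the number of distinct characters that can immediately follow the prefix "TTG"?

2

Follow the path "TTG" to its node, then look at its outgoing edges.
Distinct next characters after "TTG": A, T.
That node has 2 child edges.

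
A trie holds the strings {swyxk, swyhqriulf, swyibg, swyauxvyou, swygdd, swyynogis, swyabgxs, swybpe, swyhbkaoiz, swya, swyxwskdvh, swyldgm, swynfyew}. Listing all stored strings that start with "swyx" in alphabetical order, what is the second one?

Filter for "swyx…" and sort: "swyxk", "swyxwskdvh"
The 2nd is swyxwskdvh.

swyxwskdvh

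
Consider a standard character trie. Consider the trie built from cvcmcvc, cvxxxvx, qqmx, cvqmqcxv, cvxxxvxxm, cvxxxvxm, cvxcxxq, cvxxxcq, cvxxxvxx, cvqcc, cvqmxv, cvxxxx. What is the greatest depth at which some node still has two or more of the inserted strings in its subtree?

The deepest shared node is where two words last agree before diverging.
"cvxxxvxx" and "cvxxxvxxm" agree on "cvxxxvxx" (8 characters) before diverging; nothing deeper is shared.
Longest shared-prefix length: 8

8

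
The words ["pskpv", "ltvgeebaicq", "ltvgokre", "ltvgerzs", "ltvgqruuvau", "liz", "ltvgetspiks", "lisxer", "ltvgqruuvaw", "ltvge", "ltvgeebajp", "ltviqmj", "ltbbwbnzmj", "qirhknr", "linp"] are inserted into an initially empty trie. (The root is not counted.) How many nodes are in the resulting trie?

Insert word by word; a character creates a node only if that edge doesn't already exist:
  "pskpv" → 5 new (p, s, k, p, v)
  "ltvgeebaicq" → 11 new (l, t, v, g, e, e, b, a, i, c, q)
  "ltvgokre" → prefix "ltvg" already present; 4 new (o, k, r, e)
  "ltvgerzs" → prefix "ltvge" already present; 3 new (r, z, s)
  "ltvgqruuvau" → prefix "ltvg" already present; 7 new (q, r, u, u, v, a, u)
  "liz" → prefix "l" already present; 2 new (i, z)
  "ltvgetspiks" → prefix "ltvge" already present; 6 new (t, s, p, i, k, s)
  "lisxer" → prefix "li" already present; 4 new (s, x, e, r)
  "ltvgqruuvaw" → prefix "ltvgqruuva" already present; 1 new (w)
  "ltvge" → prefix "ltvge" already present; 0 new (none)
  "ltvgeebajp" → prefix "ltvgeeba" already present; 2 new (j, p)
  "ltviqmj" → prefix "ltv" already present; 4 new (i, q, m, j)
  "ltbbwbnzmj" → prefix "lt" already present; 8 new (b, b, w, b, n, z, m, j)
  "qirhknr" → 7 new (q, i, r, h, k, n, r)
  "linp" → prefix "li" already present; 2 new (n, p)
Total nodes = 5 + 11 + 4 + 3 + 7 + 2 + 6 + 4 + 1 + 0 + 2 + 4 + 8 + 7 + 2 = 66

66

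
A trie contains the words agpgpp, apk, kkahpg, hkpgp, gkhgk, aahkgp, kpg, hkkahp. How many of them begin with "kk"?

Filter for entries beginning with "kk":
Matches: "kkahpg"
Count: 1

1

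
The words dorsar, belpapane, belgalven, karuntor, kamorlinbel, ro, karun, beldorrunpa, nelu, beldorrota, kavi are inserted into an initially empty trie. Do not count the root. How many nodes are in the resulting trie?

57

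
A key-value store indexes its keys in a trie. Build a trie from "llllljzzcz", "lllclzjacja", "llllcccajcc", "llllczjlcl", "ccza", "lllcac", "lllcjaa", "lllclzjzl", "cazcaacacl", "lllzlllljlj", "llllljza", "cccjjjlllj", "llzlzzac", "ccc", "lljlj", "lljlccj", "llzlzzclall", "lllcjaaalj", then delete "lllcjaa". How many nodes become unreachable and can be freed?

0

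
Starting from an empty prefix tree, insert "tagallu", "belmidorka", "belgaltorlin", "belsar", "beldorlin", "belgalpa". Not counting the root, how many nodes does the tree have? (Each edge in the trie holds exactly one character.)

Trie structure (* marks end of a word):
(root)
├─ b
│  └─ e
│     └─ l
│        ├─ d
│        │  └─ o
│        │     └─ r
│        │        └─ l
│        │           └─ i
│        │              └─ n *
│        ├─ g
│        │  └─ a
│        │     └─ l
│        │        ├─ p
│        │        │  └─ a *
│        │        └─ t
│        │           └─ o
│        │              └─ r
│        │                 └─ l
│        │                    └─ i
│        │                       └─ n *
│        ├─ m
│        │  └─ i
│        │     └─ d
│        │        └─ o
│        │           └─ r
│        │              └─ k
│        │                 └─ a *
│        └─ s
│           └─ a
│              └─ r *
└─ t
   └─ a
      └─ g
         └─ a
            └─ l
               └─ l
                  └─ u *
Counting every labelled node above: 37.

37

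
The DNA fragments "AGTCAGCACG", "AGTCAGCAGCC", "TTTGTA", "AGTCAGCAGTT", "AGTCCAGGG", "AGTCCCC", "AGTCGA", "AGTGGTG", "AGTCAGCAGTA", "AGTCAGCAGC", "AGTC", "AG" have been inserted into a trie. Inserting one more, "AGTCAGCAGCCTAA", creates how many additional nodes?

Walking "AGTCAGCAGCCTAA" from the root, the first 11 characters ("AGTCAGCAGCC") follow existing edges; "T" is the first miss.
New nodes needed: |"AGTCAGCAGCCTAA"| − 11 = 14 − 11 = 3.

3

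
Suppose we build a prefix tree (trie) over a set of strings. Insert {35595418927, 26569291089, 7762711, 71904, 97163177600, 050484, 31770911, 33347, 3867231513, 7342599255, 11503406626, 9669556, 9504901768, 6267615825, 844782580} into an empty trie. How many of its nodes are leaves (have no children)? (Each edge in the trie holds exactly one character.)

Leaves are exactly the stored words that no other stored word extends.
Those words: "050484", "11503406626", "26569291089", "31770911", "33347", "35595418927", "3867231513", "6267615825", "71904", "7342599255", "7762711", "844782580", "9504901768", "9669556", "97163177600"
Leaf count: 15

15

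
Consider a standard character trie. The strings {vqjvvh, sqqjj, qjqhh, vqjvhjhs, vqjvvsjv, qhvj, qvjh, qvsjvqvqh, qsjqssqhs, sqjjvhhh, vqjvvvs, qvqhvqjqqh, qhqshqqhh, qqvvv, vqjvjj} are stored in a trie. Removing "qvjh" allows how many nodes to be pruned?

2

After clearing the end-marker at "qvjh", prune upward until reaching a node still needed by another word.
The suffix "jh" (2 nodes) is used only by "qvjh"; the node for "qv" still has the child "s", so pruning stops there.
Nodes removed: 2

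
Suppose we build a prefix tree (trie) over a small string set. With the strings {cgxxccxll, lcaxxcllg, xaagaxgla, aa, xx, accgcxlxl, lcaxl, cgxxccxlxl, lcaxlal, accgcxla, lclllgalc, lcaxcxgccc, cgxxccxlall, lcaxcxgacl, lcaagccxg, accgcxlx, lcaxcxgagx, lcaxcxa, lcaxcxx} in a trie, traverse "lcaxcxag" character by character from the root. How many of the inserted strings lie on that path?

Check each prefix of "lcaxcxag" against the stored set — each match is an end-marker on the path.
Prefixes of the query that are stored words: "lcaxcxa"
Count: 1

1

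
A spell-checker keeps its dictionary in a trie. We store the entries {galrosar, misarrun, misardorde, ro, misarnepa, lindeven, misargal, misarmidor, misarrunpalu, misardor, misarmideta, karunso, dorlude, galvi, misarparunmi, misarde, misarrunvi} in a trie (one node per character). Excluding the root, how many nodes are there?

76

Insert word by word; a character creates a node only if that edge doesn't already exist:
  "galrosar" → 8 new (g, a, l, r, o, s, a, r)
  "misarrun" → 8 new (m, i, s, a, r, r, u, n)
  "misardorde" → prefix "misar" already present; 5 new (d, o, r, d, e)
  "ro" → 2 new (r, o)
  "misarnepa" → prefix "misar" already present; 4 new (n, e, p, a)
  "lindeven" → 8 new (l, i, n, d, e, v, e, n)
  "misargal" → prefix "misar" already present; 3 new (g, a, l)
  "misarmidor" → prefix "misar" already present; 5 new (m, i, d, o, r)
  "misarrunpalu" → prefix "misarrun" already present; 4 new (p, a, l, u)
  "misardor" → prefix "misardor" already present; 0 new (none)
  "misarmideta" → prefix "misarmid" already present; 3 new (e, t, a)
  "karunso" → 7 new (k, a, r, u, n, s, o)
  "dorlude" → 7 new (d, o, r, l, u, d, e)
  "galvi" → prefix "gal" already present; 2 new (v, i)
  "misarparunmi" → prefix "misar" already present; 7 new (p, a, r, u, n, m, i)
  "misarde" → prefix "misard" already present; 1 new (e)
  "misarrunvi" → prefix "misarrun" already present; 2 new (v, i)
Total nodes = 8 + 8 + 5 + 2 + 4 + 8 + 3 + 5 + 4 + 0 + 3 + 7 + 7 + 2 + 7 + 1 + 2 = 76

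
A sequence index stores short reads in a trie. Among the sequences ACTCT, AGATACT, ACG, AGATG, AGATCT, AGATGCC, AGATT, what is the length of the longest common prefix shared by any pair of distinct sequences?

The deepest shared node is where two words last agree before diverging.
e.g. "AGATG" and "AGATGCC" share the prefix "AGATG" of length 5; no pair shares a longer one.
Longest shared-prefix length: 5

5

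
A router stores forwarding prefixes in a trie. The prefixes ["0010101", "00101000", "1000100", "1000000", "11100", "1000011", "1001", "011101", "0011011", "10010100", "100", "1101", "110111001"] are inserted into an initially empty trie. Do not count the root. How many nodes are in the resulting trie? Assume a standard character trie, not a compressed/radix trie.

46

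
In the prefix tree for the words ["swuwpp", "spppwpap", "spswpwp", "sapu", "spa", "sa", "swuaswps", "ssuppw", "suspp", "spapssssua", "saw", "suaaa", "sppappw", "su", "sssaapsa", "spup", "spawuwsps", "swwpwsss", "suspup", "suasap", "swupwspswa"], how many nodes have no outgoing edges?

A leaf is a node with no children — equivalently, the end of a word that is not a proper prefix of any other stored word.
Those words: "sapu", "saw", "spapssssua", "spawuwsps", "sppappw", "spppwpap", "spswpwp", "spup", "sssaapsa", "ssuppw", "suaaa", "suasap", "suspp", "suspup", "swuaswps", "swupwspswa", "swuwpp", "swwpwsss"
Leaf count: 18

18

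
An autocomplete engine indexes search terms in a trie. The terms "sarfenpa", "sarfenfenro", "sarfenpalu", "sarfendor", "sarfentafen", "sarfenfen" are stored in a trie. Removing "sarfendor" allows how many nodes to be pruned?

After clearing the end-marker at "sarfendor", prune upward until reaching a node still needed by another word.
The suffix "dor" (3 nodes) is used only by "sarfendor"; the node for "sarfen" still has the child "p", so pruning stops there.
Nodes removed: 3

3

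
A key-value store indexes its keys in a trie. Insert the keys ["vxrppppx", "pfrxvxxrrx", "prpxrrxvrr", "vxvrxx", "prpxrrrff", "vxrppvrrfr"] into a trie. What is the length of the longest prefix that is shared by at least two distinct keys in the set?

6

The deepest shared node is where two words last agree before diverging.
e.g. "prpxrrrff" and "prpxrrxvrr" share the prefix "prpxrr" of length 6; no pair shares a longer one.
Longest shared-prefix length: 6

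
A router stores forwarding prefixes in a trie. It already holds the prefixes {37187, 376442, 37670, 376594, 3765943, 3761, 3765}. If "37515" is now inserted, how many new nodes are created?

The longest prefix of "37515" already in the trie is "37" (length 2).
So 5 − 2 = 3 new nodes.

3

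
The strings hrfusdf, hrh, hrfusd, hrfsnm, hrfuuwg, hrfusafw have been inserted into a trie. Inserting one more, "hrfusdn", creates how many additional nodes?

1

"hrfusd" is already a path in the trie; the remaining "n" must be added.
New nodes needed: |"hrfusdn"| − 6 = 7 − 6 = 1.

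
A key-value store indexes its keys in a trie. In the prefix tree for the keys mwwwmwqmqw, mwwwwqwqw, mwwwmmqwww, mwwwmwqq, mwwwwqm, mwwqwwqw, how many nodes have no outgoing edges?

Leaves are exactly the stored words that no other stored word extends.
Those words: "mwwqwwqw", "mwwwmmqwww", "mwwwmwqmqw", "mwwwmwqq", "mwwwwqm", "mwwwwqwqw"
Leaf count: 6

6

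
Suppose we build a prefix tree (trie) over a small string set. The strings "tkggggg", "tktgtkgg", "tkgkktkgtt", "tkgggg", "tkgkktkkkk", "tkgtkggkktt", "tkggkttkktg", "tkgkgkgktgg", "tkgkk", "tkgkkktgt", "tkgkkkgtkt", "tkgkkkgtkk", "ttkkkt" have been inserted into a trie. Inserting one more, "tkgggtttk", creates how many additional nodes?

4

"tkggg" is already a path in the trie; the remaining "tttk" must be added.
New nodes needed: |"tkgggtttk"| − 5 = 9 − 5 = 4.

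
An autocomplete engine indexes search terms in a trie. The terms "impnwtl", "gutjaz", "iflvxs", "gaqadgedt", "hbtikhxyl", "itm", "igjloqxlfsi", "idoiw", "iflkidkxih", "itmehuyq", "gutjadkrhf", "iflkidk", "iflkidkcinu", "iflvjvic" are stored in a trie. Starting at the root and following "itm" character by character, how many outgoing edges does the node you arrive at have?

The children of the "itm" node are the distinct next characters among strings starting with "itm".
Characters that immediately follow "itm" among the stored strings: {e}.
That node has 1 child edge.

1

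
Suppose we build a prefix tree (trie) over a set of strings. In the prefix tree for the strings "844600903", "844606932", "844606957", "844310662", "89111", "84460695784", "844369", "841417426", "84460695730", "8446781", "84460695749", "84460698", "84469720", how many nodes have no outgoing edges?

12

A leaf is a node with no children — equivalently, the end of a word that is not a proper prefix of any other stored word.
Those words: "841417426", "844310662", "844369", "844600903", "844606932", "84460695730", "84460695749", "84460695784", "84460698", "8446781", "84469720", "89111"
Leaf count: 12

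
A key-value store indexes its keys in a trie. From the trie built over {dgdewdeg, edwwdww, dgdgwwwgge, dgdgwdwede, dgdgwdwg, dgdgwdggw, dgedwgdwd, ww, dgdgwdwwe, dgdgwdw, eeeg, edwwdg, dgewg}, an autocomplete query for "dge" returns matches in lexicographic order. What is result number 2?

dgewg

Filter for "dge…" and sort: "dgedwgdwd", "dgewg"
The 2nd is dgewg.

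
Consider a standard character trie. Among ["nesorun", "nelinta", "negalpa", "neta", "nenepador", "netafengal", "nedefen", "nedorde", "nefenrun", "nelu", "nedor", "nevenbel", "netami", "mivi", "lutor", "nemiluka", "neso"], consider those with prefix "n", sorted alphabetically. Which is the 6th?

Filter for "n…" and sort: "nedefen", "nedor", "nedorde", "nefenrun", "negalpa", "nelinta", "nelu", "nemiluka", "nenepador", "neso", "nesorun", "neta", "netafengal", "netami", "nevenbel"
The 6th is nelinta.

nelinta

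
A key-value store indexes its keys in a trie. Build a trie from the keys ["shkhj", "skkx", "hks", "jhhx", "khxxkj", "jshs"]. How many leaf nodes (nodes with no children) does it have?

6

Leaves are exactly the stored words that no other stored word extends.
Those words: "hks", "jhhx", "jshs", "khxxkj", "shkhj", "skkx"
Leaf count: 6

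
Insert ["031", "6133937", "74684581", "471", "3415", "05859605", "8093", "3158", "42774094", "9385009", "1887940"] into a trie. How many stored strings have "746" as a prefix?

1

Filter for entries beginning with "746":
Words under "746": 74684581
Count: 1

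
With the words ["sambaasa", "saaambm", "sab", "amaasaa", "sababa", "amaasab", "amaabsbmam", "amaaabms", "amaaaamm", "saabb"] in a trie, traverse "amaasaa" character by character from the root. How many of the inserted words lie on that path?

1

Traverse "amaasaa" character by character; count nodes along the way that are marked as word ends.
Prefixes of the query that are stored words: "amaasaa"
Count: 1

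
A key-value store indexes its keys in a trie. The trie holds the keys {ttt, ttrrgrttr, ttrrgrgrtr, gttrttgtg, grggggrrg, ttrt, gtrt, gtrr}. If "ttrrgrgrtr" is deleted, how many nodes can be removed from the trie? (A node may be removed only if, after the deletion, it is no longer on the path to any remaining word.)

4

A node on "ttrrgrgrtr"'s path can go only if nothing else ends at it or branches off below it.
The suffix "grtr" (4 nodes) is used only by "ttrrgrgrtr"; the node for "ttrrgr" still has the child "t", so pruning stops there.
Nodes removed: 4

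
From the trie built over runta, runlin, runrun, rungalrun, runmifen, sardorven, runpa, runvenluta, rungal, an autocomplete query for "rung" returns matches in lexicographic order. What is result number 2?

DFS of the "rung" subtree visits, in order: "rungal", "rungalrun"
Position 2: rungalrun

rungalrun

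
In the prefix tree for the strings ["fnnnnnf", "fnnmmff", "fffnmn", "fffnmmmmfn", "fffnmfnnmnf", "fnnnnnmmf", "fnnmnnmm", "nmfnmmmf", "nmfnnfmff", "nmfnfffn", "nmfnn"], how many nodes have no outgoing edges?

Leaves are exactly the stored words that no other stored word extends.
Those words: "fffnmfnnmnf", "fffnmmmmfn", "fffnmn", "fnnmmff", "fnnmnnmm", "fnnnnnf", "fnnnnnmmf", "nmfnfffn", "nmfnmmmf", "nmfnnfmff"
Leaf count: 10

10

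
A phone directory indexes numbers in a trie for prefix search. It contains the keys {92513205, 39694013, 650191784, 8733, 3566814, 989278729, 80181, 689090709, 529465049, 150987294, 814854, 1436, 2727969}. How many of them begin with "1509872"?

1

Walk to "1509872"; the words in its subtree are exactly those with that prefix.
Matches: "150987294"
Count: 1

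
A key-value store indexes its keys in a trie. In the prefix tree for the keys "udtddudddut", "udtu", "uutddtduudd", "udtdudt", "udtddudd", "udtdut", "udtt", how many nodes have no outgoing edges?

Leaves are exactly the stored words that no other stored word extends.
Those words: "udtddudddut", "udtdudt", "udtdut", "udtt", "udtu", "uutddtduudd"
Leaf count: 6

6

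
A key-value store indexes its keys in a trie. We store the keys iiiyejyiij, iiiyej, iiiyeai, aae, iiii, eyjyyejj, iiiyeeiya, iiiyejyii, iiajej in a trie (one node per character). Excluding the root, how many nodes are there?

For each word, the new-node count is its length minus the longest prefix already in the trie:
  "iiiyejyiij" → 10 new (i, i, i, y, e, j, y, i, i, j)
  "iiiyej" → prefix "iiiyej" already present; 0 new (none)
  "iiiyeai" → prefix "iiiye" already present; 2 new (a, i)
  "aae" → 3 new (a, a, e)
  "iiii" → prefix "iii" already present; 1 new (i)
  "eyjyyejj" → 8 new (e, y, j, y, y, e, j, j)
  "iiiyeeiya" → prefix "iiiye" already present; 4 new (e, i, y, a)
  "iiiyejyii" → prefix "iiiyejyii" already present; 0 new (none)
  "iiajej" → prefix "ii" already present; 4 new (a, j, e, j)
Total nodes = 10 + 0 + 2 + 3 + 1 + 8 + 4 + 0 + 4 = 32

32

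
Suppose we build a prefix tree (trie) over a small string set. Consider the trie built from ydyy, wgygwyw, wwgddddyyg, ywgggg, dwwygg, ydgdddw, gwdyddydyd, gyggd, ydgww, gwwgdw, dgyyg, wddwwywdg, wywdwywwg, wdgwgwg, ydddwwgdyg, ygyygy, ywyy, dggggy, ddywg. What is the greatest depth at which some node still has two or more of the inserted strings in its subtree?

3

Look for the deepest trie node that still has at least two words in its subtree.
e.g. "ydgdddw" and "ydgww" share the prefix "ydg" of length 3; no pair shares a longer one.
Longest shared-prefix length: 3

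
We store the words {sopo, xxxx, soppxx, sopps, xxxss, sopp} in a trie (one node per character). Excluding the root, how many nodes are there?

14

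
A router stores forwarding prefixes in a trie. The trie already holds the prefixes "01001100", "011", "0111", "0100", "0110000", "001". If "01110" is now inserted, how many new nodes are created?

The longest prefix of "01110" already in the trie is "0111" (length 4).
So 5 − 4 = 1 new nodes.

1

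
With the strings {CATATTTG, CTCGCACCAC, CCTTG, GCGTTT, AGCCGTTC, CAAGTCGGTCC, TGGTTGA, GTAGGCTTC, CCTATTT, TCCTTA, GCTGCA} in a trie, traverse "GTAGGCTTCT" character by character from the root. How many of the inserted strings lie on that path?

Traverse "GTAGGCTTCT" character by character; count nodes along the way that are marked as word ends.
Prefixes of the query that are stored words: "GTAGGCTTC"
Count: 1

1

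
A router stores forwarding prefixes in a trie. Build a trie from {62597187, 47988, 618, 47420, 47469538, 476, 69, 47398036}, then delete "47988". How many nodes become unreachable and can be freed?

After clearing the end-marker at "47988", prune upward until reaching a node still needed by another word.
The suffix "988" (3 nodes) is used only by "47988"; the node for "47" still has the child "4", so pruning stops there.
Nodes removed: 3

3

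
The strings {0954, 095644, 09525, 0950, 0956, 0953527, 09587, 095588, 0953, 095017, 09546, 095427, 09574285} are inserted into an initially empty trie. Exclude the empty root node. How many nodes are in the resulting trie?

Trie structure (* marks end of a word):
(root)
└─ 0
   └─ 9
      └─ 5
         ├─ 0 *
         │  └─ 1
         │     └─ 7 *
         ├─ 2
         │  └─ 5 *
         ├─ 3 *
         │  └─ 5
         │     └─ 2
         │        └─ 7 *
         ├─ 4 *
         │  ├─ 2
         │  │  └─ 7 *
         │  └─ 6 *
         ├─ 5
         │  └─ 8
         │     └─ 8 *
         ├─ 6 *
         │  └─ 4
         │     └─ 4 *
         ├─ 7
         │  └─ 4
         │     └─ 2
         │        └─ 8
         │           └─ 5 *
         └─ 8
            └─ 7 *
Counting every labelled node above: 29.

29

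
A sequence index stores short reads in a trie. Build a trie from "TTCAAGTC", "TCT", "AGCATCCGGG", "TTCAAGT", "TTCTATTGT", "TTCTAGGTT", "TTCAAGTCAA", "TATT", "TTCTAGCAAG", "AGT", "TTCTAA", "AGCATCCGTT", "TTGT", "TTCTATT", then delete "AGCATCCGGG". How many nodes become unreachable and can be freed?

2

After clearing the end-marker at "AGCATCCGGG", prune upward until reaching a node still needed by another word.
The suffix "GG" (2 nodes) is used only by "AGCATCCGGG"; the node for "AGCATCCG" still has the child "T", so pruning stops there.
Nodes removed: 2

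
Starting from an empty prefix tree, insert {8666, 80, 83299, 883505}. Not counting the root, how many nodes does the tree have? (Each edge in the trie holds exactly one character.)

14

Trie structure (* marks end of a word):
(root)
└─ 8
   ├─ 0 *
   ├─ 3
   │  └─ 2
   │     └─ 9
   │        └─ 9 *
   ├─ 6
   │  └─ 6
   │     └─ 6 *
   └─ 8
      └─ 3
         └─ 5
            └─ 0
               └─ 5 *
Counting every labelled node above: 14.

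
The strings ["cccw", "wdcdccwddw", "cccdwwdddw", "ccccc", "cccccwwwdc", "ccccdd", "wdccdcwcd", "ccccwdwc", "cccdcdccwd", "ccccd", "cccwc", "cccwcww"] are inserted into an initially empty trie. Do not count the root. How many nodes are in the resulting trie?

49

For each word, the new-node count is its length minus the longest prefix already in the trie:
  "cccw" → 4 new (c, c, c, w)
  "wdcdccwddw" → 10 new (w, d, c, d, c, c, w, d, d, w)
  "cccdwwdddw" → prefix "ccc" already present; 7 new (d, w, w, d, d, d, w)
  "ccccc" → prefix "ccc" already present; 2 new (c, c)
  "cccccwwwdc" → prefix "ccccc" already present; 5 new (w, w, w, d, c)
  "ccccdd" → prefix "cccc" already present; 2 new (d, d)
  "wdccdcwcd" → prefix "wdc" already present; 6 new (c, d, c, w, c, d)
  "ccccwdwc" → prefix "cccc" already present; 4 new (w, d, w, c)
  "cccdcdccwd" → prefix "cccd" already present; 6 new (c, d, c, c, w, d)
  "ccccd" → prefix "ccccd" already present; 0 new (none)
  "cccwc" → prefix "cccw" already present; 1 new (c)
  "cccwcww" → prefix "cccwc" already present; 2 new (w, w)
Total nodes = 4 + 10 + 7 + 2 + 5 + 2 + 6 + 4 + 6 + 0 + 1 + 2 = 49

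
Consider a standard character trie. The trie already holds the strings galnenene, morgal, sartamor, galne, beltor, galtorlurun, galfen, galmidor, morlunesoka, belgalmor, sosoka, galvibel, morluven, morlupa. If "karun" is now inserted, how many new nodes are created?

"karun" shares no prefix with any stored word, so all 5 characters open new nodes.
5 − 0 = 5 new nodes.

5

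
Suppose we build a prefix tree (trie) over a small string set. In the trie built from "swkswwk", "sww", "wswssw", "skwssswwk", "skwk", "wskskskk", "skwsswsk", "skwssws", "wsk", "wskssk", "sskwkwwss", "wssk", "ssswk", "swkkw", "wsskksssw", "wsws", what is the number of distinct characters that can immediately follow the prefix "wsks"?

2

The children of the "wsks" node are the distinct next characters among strings starting with "wsks".
Characters that immediately follow "wsks" among the stored strings: {k, s}.
That node has 2 child edges.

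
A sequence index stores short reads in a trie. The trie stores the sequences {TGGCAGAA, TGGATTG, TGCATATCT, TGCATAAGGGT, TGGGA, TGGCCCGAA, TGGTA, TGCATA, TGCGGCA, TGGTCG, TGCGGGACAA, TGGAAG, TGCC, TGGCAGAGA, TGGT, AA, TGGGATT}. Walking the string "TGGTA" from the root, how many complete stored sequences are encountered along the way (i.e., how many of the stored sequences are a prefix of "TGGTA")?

2

Walk "TGGTA" from the root; an end-of-word marker is hit whenever a stored word is a prefix of "TGGTA".
Prefixes of the query that are stored words: "TGGT", "TGGTA"
Count: 2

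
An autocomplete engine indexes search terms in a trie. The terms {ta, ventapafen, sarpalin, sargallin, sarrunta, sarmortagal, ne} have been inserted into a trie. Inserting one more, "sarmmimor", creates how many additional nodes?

5

The longest prefix of "sarmmimor" already in the trie is "sarm" (length 4).
Each of the 5 remaining characters creates one node.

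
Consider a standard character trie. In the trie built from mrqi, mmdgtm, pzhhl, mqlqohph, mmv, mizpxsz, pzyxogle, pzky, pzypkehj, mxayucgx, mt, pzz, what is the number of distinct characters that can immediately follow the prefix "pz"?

4

Follow the path "pz" to its node, then look at its outgoing edges.
Distinct next characters after "pz": h, k, y, z.
That node has 4 child edges.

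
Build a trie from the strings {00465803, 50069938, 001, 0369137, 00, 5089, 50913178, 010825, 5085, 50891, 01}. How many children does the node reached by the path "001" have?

Walk "001" from the root, arriving at one node.
No stored string extends past "001".
That node has 0 child edges.

0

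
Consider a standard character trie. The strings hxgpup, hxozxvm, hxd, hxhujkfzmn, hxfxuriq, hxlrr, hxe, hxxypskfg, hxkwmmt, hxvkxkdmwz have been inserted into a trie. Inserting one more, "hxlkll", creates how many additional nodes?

Walking "hxlkll" from the root, the first 3 characters ("hxl") follow existing edges; "k" is the first miss.
New nodes needed: |"hxlkll"| − 3 = 6 − 3 = 3.

3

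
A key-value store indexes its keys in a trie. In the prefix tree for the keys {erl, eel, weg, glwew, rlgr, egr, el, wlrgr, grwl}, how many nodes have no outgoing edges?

Leaves are exactly the stored words that no other stored word extends.
Those words: "eel", "egr", "el", "erl", "glwew", "grwl", "rlgr", "weg", "wlrgr"
Leaf count: 9

9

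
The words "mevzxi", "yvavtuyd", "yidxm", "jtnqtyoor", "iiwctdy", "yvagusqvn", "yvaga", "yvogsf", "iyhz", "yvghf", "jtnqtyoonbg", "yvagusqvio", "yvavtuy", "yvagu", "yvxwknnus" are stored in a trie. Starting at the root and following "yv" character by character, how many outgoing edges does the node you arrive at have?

4

The children of the "yv" node are the distinct next characters among strings starting with "yv".
Distinct next characters after "yv": a, g, o, x.
That node has 4 child edges.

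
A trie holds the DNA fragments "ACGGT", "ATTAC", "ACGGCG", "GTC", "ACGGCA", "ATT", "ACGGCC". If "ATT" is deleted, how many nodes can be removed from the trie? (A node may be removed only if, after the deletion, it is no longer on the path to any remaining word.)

After clearing the end-marker at "ATT", prune upward until reaching a node still needed by another word.
Every node on "ATT" is still needed (e.g. by "ATTAC"), so nothing is freed.
Nodes removed: 0

0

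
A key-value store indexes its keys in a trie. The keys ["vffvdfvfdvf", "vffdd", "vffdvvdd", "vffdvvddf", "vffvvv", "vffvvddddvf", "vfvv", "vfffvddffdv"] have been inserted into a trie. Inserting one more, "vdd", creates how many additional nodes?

2

Walking "vdd" from the root, the first 1 characters ("v") follow existing edges; "d" is the first miss.
New nodes needed: |"vdd"| − 1 = 3 − 1 = 2.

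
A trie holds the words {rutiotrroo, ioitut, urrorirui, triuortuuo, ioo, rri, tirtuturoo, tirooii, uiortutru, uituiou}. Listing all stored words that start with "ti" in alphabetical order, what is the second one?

tirtuturoo

Words with prefix "ti", in lexicographic order: "tirooii", "tirtuturoo"
The 2nd is tirtuturoo.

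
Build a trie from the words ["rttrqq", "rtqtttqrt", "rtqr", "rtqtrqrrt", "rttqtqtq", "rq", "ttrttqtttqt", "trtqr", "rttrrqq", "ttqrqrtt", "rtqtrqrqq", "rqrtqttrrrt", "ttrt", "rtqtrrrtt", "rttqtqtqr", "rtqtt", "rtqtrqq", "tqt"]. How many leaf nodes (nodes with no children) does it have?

Leaves are exactly the stored words that no other stored word extends.
Those words: "rqrtqttrrrt", "rtqr", "rtqtrqq", "rtqtrqrqq", "rtqtrqrrt", "rtqtrrrtt", "rtqtttqrt", "rttqtqtqr", "rttrqq", "rttrrqq", "tqt", "trtqr", "ttqrqrtt", "ttrttqtttqt"
Leaf count: 14

14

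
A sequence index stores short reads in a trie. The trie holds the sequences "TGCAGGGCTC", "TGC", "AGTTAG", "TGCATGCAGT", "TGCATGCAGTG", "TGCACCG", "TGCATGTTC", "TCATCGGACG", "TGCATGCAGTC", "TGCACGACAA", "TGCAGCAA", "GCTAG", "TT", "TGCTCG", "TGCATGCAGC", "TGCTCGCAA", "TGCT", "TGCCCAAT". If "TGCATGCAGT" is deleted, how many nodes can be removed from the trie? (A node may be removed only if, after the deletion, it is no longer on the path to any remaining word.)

0

Walk "TGCATGCAGT" from the leaf back toward the root, removing each node that no remaining word uses.
Every node on "TGCATGCAGT" is still needed (e.g. by "TGCATGCAGTG"), so nothing is freed.
Nodes removed: 0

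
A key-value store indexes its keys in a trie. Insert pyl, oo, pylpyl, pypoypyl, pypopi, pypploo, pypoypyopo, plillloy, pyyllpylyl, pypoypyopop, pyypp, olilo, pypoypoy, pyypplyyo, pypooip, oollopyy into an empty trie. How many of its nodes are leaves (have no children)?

12

Leaves are exactly the stored words that no other stored word extends.
Those words: "olilo", "oollopyy", "plillloy", "pylpyl", "pypooip", "pypopi", "pypoypoy", "pypoypyl", "pypoypyopop", "pypploo", "pyyllpylyl", "pyypplyyo"
Leaf count: 12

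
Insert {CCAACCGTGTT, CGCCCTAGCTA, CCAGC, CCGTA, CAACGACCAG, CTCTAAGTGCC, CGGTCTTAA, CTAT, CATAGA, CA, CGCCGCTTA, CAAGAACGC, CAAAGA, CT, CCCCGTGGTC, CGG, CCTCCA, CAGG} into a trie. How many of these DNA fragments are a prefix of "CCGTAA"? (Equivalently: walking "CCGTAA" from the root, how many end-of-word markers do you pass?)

1

Walk "CCGTAA" from the root; an end-of-word marker is hit whenever a stored word is a prefix of "CCGTAA".
Prefixes of the query that are stored words: "CCGTA"
Count: 1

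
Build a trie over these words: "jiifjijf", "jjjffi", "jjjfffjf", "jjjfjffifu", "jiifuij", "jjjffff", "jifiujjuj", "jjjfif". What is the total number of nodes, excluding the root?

35

Count nodes per top-level branch (shared prefixes stored once):
  'j'-branch (jifiujjuj, jiifjijf, jiifuij, jjjffff, jjjfffjf, jjjffi, jjjfif, jjjfjffifu): 35 nodes
Sum: 35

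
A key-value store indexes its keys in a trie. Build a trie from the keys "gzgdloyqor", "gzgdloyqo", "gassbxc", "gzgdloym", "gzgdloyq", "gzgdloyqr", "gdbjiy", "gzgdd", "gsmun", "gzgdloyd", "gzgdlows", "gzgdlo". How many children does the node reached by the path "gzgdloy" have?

3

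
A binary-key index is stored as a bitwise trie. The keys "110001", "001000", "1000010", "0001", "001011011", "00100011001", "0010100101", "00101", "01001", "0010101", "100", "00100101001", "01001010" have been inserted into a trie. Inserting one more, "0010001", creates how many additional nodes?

0

Every character of "0010001" already lies on an existing path (it is a prefix of some stored word).
No new nodes are needed: 0.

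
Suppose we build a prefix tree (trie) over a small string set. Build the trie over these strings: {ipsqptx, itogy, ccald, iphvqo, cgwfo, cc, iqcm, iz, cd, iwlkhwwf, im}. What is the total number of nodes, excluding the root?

Trie structure (* marks end of a word):
(root)
├─ c
│  ├─ c *
│  │  └─ a
│  │     └─ l
│  │        └─ d *
│  ├─ d *
│  └─ g
│     └─ w
│        └─ f
│           └─ o *
└─ i
   ├─ m *
   ├─ p
   │  ├─ h
   │  │  └─ v
   │  │     └─ q
   │  │        └─ o *
   │  └─ s
   │     └─ q
   │        └─ p
   │           └─ t
   │              └─ x *
   ├─ q
   │  └─ c
   │     └─ m *
   ├─ t
   │  └─ o
   │     └─ g
   │        └─ y *
   ├─ w
   │  └─ l
   │     └─ k
   │        └─ h
   │           └─ w
   │              └─ w
   │                 └─ f *
   └─ z *
Counting every labelled node above: 37.

37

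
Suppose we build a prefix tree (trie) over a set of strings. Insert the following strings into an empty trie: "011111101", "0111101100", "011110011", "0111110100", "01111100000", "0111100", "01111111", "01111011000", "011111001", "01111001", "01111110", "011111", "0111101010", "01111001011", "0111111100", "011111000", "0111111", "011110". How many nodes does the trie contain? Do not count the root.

Trie structure (* marks end of a word):
(root)
└─ 0
   └─ 1
      └─ 1
         └─ 1
            └─ 1
               ├─ 0 *
               │  ├─ 0 *
               │  │  └─ 1 *
               │  │     ├─ 0
               │  │     │  └─ 1
               │  │     │     └─ 1 *
               │  │     └─ 1 *
               │  └─ 1
               │     ├─ 0
               │     │  └─ 1
               │     │     └─ 0 *
               │     └─ 1
               │        └─ 0
               │           └─ 0 *
               │              └─ 0 *
               └─ 1 *
                  ├─ 0
                  │  ├─ 0
                  │  │  ├─ 0 *
                  │  │  │  └─ 0
                  │  │  │     └─ 0 *
                  │  │  └─ 1 *
                  │  └─ 1
                  │     └─ 0
                  │        └─ 0 *
                  └─ 1 *
                     ├─ 0 *
                     │  └─ 1 *
                     └─ 1 *
                        └─ 0
                           └─ 0 *
Counting every labelled node above: 36.

36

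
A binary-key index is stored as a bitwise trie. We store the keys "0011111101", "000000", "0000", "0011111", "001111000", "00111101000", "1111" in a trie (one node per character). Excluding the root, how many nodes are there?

25

For each word, the new-node count is its length minus the longest prefix already in the trie:
  "0011111101" → 10 new (0, 0, 1, 1, 1, 1, 1, 1, 0, 1)
  "000000" → prefix "00" already present; 4 new (0, 0, 0, 0)
  "0000" → prefix "0000" already present; 0 new (none)
  "0011111" → prefix "0011111" already present; 0 new (none)
  "001111000" → prefix "001111" already present; 3 new (0, 0, 0)
  "00111101000" → prefix "0011110" already present; 4 new (1, 0, 0, 0)
  "1111" → 4 new (1, 1, 1, 1)
Total nodes = 10 + 4 + 0 + 0 + 3 + 4 + 4 = 25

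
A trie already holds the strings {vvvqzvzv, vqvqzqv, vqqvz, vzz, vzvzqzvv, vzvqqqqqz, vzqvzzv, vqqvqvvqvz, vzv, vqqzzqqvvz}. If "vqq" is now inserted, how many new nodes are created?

0

Every character of "vqq" already lies on an existing path (it is a prefix of some stored word).
No new nodes are needed: 0.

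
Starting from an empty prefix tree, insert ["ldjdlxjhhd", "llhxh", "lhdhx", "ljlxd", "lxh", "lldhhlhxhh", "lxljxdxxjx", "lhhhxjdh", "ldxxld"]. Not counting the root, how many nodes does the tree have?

Trace insertions, counting only characters that open a new branch:
  "ldjdlxjhhd" → 10 new (l, d, j, d, l, x, j, h, h, d)
  "llhxh" → prefix "l" already present; 4 new (l, h, x, h)
  "lhdhx" → prefix "l" already present; 4 new (h, d, h, x)
  "ljlxd" → prefix "l" already present; 4 new (j, l, x, d)
  "lxh" → prefix "l" already present; 2 new (x, h)
  "lldhhlhxhh" → prefix "ll" already present; 8 new (d, h, h, l, h, x, h, h)
  "lxljxdxxjx" → prefix "lx" already present; 8 new (l, j, x, d, x, x, j, x)
  "lhhhxjdh" → prefix "lh" already present; 6 new (h, h, x, j, d, h)
  "ldxxld" → prefix "ld" already present; 4 new (x, x, l, d)
Total nodes = 10 + 4 + 4 + 4 + 2 + 8 + 8 + 6 + 4 = 50

50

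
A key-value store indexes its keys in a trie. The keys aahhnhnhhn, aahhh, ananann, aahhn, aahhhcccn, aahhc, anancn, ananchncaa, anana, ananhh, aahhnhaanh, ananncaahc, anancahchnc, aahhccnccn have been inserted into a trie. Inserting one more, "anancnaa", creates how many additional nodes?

"anancn" is already a path in the trie; the remaining "aa" must be added.
Each of the 2 remaining characters creates one node.

2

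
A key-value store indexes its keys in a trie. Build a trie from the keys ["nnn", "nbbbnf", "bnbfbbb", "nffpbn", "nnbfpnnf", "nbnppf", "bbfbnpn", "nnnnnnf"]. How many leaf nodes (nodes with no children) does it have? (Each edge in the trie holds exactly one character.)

Leaves are exactly the stored words that no other stored word extends.
Those words: "bbfbnpn", "bnbfbbb", "nbbbnf", "nbnppf", "nffpbn", "nnbfpnnf", "nnnnnnf"
Leaf count: 7

7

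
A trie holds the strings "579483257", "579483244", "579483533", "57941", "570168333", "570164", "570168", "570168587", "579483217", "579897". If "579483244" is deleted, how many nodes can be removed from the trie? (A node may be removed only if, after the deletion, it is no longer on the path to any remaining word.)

Walk "579483244" from the leaf back toward the root, removing each node that no remaining word uses.
The suffix "44" (2 nodes) is used only by "579483244"; the node for "5794832" still has the child "5", so pruning stops there.
Nodes removed: 2

2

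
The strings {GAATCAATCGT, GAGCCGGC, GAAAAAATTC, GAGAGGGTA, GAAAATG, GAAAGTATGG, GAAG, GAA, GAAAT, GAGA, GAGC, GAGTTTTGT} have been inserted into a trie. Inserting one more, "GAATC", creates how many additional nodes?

"GAATC" is already a full path in the trie; only an end-marker is added.
No new nodes are needed: 0.

0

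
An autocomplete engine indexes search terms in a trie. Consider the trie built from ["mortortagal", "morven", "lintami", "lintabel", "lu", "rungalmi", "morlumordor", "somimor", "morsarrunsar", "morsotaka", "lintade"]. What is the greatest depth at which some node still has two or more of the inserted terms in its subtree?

5

Look for the deepest trie node that still has at least two words in its subtree.
e.g. "lintabel" and "lintade" share the prefix "linta" of length 5; no pair shares a longer one.
Longest shared-prefix length: 5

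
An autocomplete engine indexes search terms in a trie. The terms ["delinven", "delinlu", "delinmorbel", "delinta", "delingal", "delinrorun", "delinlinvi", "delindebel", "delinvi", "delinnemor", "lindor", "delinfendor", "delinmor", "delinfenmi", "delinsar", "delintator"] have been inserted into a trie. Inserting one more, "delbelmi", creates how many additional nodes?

5

The longest prefix of "delbelmi" already in the trie is "del" (length 3).
New nodes needed: |"delbelmi"| − 3 = 8 − 3 = 5.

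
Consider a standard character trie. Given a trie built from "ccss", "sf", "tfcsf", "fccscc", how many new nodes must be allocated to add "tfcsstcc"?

"tfcs" is already a path in the trie; the remaining "stcc" must be added.
New nodes needed: |"tfcsstcc"| − 4 = 8 − 4 = 4.

4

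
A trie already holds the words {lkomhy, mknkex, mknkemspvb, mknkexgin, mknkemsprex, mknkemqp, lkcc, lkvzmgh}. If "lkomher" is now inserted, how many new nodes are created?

2

Walking "lkomher" from the root, the first 5 characters ("lkomh") follow existing edges; "e" is the first miss.
So 7 − 5 = 2 new nodes.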